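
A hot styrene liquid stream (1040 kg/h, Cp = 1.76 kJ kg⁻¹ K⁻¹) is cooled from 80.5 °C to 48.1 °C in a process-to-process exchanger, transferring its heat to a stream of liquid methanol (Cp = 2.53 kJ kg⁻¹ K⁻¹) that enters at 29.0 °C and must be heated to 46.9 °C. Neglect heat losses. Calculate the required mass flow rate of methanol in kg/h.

ṁ_c = 1310 kg/h

Heat released by hot stream: Q = 1040 × 1.76 × (80.5 − 48.1) = 59305 kJ/h
Energy balance on cold side (adiabatic exchanger): Q = ṁ_c·Cp_c·(T_c,out − T_c,in)
ṁ_c = 59305 / [2.53 × (46.9 − 29.0)] = 1309.5 kg/h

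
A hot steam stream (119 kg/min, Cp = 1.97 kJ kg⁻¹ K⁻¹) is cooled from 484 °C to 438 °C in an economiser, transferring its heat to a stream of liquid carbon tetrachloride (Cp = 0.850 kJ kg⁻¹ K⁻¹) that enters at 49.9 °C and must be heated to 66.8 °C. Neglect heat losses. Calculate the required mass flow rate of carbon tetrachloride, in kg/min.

ṁ_c = 751 kg/min

Heat released by hot stream: Q = 119 × 1.97 × (484 − 438) = 10784 kJ/min
Energy balance on cold side (adiabatic exchanger): Q = ṁ_c·Cp_c·(T_c,out − T_c,in)
ṁ_c = 10784 / [0.850 × (66.8 − 49.9)] = 750.7 kg/min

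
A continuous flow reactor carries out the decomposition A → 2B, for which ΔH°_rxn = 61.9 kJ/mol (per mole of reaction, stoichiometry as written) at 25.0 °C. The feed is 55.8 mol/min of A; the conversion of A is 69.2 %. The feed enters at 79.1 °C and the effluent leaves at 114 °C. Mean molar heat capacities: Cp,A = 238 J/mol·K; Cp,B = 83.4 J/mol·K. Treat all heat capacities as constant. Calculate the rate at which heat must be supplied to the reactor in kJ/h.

Extent of reaction ξ = 0.692 × 55.8 = 38.614 mol/min
Reaction term: ξ·ΔH°_rxn = 38.614 × 61.9 = 2390.2 kJ/min
Sensible, feed 79.1→25 °C: -718.47 kJ/min
Outlet flows (mol/min): A 17.186, B 77.227
Sensible, products 25→114 °C: 937.27 kJ/min
Q = ΔH = 2609 kJ/min = 43.483 kW
Heat supplied = 156540 kJ/h

Q_in = 157000 kJ/h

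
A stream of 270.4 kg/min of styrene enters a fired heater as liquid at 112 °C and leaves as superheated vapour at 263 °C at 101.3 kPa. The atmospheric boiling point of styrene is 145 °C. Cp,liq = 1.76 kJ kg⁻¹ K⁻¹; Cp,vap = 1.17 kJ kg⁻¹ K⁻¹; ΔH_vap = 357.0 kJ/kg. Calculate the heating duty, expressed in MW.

liquid 112→145 °C: 58.08 kJ/kg
vaporisation at 145 °C: 357 kJ/kg
vapour 145→263 °C: 138.06 kJ/kg
Δh = 58.08 + 357 + 138.06 = 553.14 kJ/kg
Q = ṁ·Δh = 270.4 kg/min × 553.14 kJ/kg = 149570 kJ/min
|Q| = 2492.8 kW = 2.4928 MW

Q = 2.49 MW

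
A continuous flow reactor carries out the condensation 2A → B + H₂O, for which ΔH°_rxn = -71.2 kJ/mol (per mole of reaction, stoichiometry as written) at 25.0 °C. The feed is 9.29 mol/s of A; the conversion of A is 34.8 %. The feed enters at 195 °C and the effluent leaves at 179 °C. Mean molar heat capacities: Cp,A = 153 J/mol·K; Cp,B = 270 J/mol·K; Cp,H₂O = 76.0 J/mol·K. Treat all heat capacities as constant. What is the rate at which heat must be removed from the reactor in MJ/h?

Q_out = 460 MJ/h

Extent of reaction ξ = 0.348 × 9.29 / 2 = 1.6165 mol/s
Reaction term: ξ·ΔH°_rxn = 1.6165 × -71.2 = -115.09 kJ/s
Sensible, feed 195→25 °C: -241.63 kJ/s
Outlet flows (mol/s): A 6.0571, B 1.6165, H₂O 1.6165
Sensible, products 25→179 °C: 228.85 kJ/s
Q = ΔH = -127.88 kJ/s = -127.88 kW
Heat removed = 460.36 MJ/h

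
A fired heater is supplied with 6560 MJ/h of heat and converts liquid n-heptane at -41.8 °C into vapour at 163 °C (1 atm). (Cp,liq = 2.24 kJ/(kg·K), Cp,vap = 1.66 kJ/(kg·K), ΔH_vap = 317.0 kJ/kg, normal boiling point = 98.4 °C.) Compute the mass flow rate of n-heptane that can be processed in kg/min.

Δh = 2.24×(98.4−-41.8) + 317.0 + 1.66×(163−98.4) = 738.28 kJ/kg
Q = 6560 MJ/h = 1822.2 kJ/s = 109330 kJ/min
ṁ = Q/Δh = 109330 / 738.28 = 148.09 kg/min

ṁ = 148 kg/min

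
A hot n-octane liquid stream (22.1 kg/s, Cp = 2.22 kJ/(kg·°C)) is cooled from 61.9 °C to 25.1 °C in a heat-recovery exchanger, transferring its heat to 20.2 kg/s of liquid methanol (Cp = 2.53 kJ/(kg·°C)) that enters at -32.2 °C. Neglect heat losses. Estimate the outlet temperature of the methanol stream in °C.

Heat released by hot stream: Q = 22.1 × 2.22 × (61.9 − 25.1) = 1805.5 kJ/s
Energy balance on cold side (adiabatic exchanger): Q = ṁ_c·Cp_c·(T_c,out − T_c,in)
T_c,out = -32.2 + 1805.5/(20.2 × 2.53) = 3.1282 °C

T_c,out = 3.13 °C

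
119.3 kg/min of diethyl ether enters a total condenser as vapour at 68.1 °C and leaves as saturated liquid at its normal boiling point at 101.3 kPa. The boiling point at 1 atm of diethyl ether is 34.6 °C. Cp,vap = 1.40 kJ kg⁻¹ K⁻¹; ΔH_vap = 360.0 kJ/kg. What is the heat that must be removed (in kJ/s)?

vapour 68.1→34.6 °C: -46.9 kJ/kg
condensation at 34.6 °C: -360 kJ/kg
Δh = -46.9 + -360 = -406.9 kJ/kg
Q = ṁ·Δh = 119.3 kg/min × -406.9 kJ/kg = -48543 kJ/min
|Q| = 809.05 kW

Q_c = 809 kJ/s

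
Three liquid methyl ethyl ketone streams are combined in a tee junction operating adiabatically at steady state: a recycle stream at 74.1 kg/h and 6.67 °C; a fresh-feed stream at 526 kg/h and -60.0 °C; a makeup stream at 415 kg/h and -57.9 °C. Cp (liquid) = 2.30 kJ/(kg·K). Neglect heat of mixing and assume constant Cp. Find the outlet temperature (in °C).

T_out = -54.3 °C

Energy balance with Q = 0: Σ ṁᵢCp,ᵢ(T_out − Tᵢ) = 0
Σ ṁᵢCp,ᵢTᵢ = 74.1×2.30×6.67 + 526×2.30×-60.0 + 415×2.30×-57.9 = -126720
Σ ṁᵢCp,ᵢ = 74.1×2.30 + 526×2.30 + 415×2.30 = 2334.7
T_out = -126720 / 2334.7 = -54.275 °C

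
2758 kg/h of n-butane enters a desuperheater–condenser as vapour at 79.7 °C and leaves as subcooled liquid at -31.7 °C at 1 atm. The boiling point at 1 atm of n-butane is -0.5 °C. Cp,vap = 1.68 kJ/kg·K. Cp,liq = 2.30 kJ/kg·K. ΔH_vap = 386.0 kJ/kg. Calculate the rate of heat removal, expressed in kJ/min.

Q_c = 27200 kJ/min

vapour 79.7→-0.5 °C: -134.74 kJ/kg
condensation at -0.5 °C: -386 kJ/kg
liquid -0.5→-31.7 °C: -71.76 kJ/kg
Δh = -134.74 + -386 + -71.76 = -592.5 kJ/kg
Q = ṁ·Δh = 2758 kg/h × -592.5 kJ/kg = -1.6341e+06 kJ/h
|Q| = 453.92 kW = 27235 kJ/min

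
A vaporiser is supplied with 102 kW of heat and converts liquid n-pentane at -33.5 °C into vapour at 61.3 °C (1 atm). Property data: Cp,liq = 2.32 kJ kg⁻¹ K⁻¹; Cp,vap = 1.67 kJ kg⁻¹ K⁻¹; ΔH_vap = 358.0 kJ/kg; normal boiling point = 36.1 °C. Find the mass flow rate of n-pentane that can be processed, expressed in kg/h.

ṁ = 654 kg/h

Δh = 2.32×(36.1−-33.5) + 358.0 + 1.67×(61.3−36.1) = 561.56 kJ/kg
Q = 102 kW = 102 kJ/s = 367200 kJ/h
ṁ = Q/Δh = 367200 / 561.56 = 653.9 kg/h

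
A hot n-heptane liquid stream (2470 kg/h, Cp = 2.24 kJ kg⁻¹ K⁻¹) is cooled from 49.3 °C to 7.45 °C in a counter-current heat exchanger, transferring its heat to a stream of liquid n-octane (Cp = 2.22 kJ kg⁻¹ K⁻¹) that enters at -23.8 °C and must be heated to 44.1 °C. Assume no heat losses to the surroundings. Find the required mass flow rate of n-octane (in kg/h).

ṁ_c = 1540 kg/h

Heat released by hot stream: Q = 2470 × 2.24 × (49.3 − 7.45) = 231550 kJ/h
Energy balance on cold side (adiabatic exchanger): Q = ṁ_c·Cp_c·(T_c,out − T_c,in)
ṁ_c = 231550 / [2.22 × (44.1 − -23.8)] = 1536.1 kg/h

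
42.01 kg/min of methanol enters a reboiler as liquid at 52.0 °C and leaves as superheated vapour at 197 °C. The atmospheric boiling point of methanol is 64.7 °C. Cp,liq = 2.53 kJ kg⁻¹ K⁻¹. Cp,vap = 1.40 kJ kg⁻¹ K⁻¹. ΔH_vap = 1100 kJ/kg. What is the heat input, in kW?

liquid 52.0→64.7 °C: 32.131 kJ/kg
vaporisation at 64.7 °C: 1100 kJ/kg
vapour 64.7→197 °C: 185.22 kJ/kg
Δh = 32.131 + 1100 + 185.22 = 1317.4 kJ/kg
Q = ṁ·Δh = 42.01 kg/min × 1317.4 kJ/kg = 55342 kJ/min
|Q| = 922.37 kW

Q = 922 kW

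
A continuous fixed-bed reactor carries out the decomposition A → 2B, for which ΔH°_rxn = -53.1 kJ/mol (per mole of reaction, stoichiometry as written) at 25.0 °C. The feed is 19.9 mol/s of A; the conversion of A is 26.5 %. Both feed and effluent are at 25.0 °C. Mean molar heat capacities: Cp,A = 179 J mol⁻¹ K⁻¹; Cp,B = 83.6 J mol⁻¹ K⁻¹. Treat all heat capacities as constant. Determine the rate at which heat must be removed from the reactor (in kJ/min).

Q_out = 16800 kJ/min

Extent of reaction ξ = 0.265 × 19.9 = 5.2735 mol/s
Reaction term: ξ·ΔH°_rxn = 5.2735 × -53.1 = -280.02 kJ/s
Q = ΔH = -280.02 kJ/s = -280.02 kW
Heat removed = 16801 kJ/min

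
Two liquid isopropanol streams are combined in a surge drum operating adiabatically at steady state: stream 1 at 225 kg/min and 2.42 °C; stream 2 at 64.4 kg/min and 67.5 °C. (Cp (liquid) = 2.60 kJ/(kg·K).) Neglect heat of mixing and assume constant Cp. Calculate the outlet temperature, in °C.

T_out = 16.9 °C

No heat crosses the boundary, so H_out = H_in.
T_out = Σ ṁᵢCp,ᵢTᵢ / Σ ṁᵢCp,ᵢ
      = 12718 / 752.44 = 16.902 °C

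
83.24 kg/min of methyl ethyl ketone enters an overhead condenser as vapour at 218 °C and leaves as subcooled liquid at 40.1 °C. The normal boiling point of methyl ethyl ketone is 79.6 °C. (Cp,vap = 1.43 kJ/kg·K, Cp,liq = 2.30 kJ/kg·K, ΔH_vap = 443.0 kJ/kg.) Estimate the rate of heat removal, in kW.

Q_c = 1020 kW

vapour 218→79.6 °C: -197.91 kJ/kg
condensation at 79.6 °C: -443 kJ/kg
liquid 79.6→40.1 °C: -90.85 kJ/kg
Δh = -197.91 + -443 + -90.85 = -731.76 kJ/kg
Q = ṁ·Δh = 83.24 kg/min × -731.76 kJ/kg = -60912 kJ/min
|Q| = 1015.2 kW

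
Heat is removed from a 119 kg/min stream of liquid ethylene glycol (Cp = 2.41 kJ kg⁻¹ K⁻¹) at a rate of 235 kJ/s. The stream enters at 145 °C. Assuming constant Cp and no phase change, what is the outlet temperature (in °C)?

Q = 235 kJ/s = 14100 kJ/min
ΔT = Q/(ṁ·Cp) = 14100/(119×2.41) = 49.165 K
T_out = 145 − 49.165 = 95.835 °C

T_out = 95.8 °C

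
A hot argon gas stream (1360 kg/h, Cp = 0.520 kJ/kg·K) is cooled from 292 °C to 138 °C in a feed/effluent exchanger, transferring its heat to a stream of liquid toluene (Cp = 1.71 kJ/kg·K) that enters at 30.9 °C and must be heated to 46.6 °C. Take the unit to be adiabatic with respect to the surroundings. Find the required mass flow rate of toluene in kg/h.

Heat released by hot stream: Q = 1360 × 0.520 × (292 − 138) = 108910 kJ/h
Energy balance on cold side (adiabatic exchanger): Q = ṁ_c·Cp_c·(T_c,out − T_c,in)
ṁ_c = 108910 / [1.71 × (46.6 − 30.9)] = 4056.6 kg/h

ṁ_c = 4060 kg/h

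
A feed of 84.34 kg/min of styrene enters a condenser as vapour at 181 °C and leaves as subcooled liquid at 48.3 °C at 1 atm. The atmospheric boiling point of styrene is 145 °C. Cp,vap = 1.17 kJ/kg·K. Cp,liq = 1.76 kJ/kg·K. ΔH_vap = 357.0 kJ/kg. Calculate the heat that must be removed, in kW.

Q_c = 800 kW

vapour 181→145 °C: -42.12 kJ/kg
condensation at 145 °C: -357 kJ/kg
liquid 145→48.3 °C: -170.19 kJ/kg
Δh = -42.12 + -357 + -170.19 = -569.31 kJ/kg
Q = ṁ·Δh = 84.34 kg/min × -569.31 kJ/kg = -48016 kJ/min
|Q| = 800.26 kW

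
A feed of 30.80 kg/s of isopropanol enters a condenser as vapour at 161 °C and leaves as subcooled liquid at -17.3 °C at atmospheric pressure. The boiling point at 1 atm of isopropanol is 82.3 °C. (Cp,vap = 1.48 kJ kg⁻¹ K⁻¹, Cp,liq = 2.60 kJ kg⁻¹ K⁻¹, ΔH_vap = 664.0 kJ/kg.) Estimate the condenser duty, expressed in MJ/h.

Q_c = 115000 MJ/h

vapour 161→82.3 °C: -116.48 kJ/kg
condensation at 82.3 °C: -664 kJ/kg
liquid 82.3→-17.3 °C: -258.96 kJ/kg
Δh = -116.48 + -664 + -258.96 = -1039.4 kJ/kg
Q = ṁ·Δh = 30.80 kg/s × -1039.4 kJ/kg = -32015 kJ/s
|Q| = 32015 kW = 115250 MJ/h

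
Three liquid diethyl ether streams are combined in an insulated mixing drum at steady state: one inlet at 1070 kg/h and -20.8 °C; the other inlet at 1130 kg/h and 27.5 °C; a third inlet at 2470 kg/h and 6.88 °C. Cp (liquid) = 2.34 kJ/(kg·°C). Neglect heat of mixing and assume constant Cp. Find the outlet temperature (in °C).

T_out = 5.53 °C

No heat crosses the boundary, so H_out = H_in.
T_out = Σ ṁᵢCp,ᵢTᵢ / Σ ṁᵢCp,ᵢ
      = 60401 / 10928 = 5.5273 °C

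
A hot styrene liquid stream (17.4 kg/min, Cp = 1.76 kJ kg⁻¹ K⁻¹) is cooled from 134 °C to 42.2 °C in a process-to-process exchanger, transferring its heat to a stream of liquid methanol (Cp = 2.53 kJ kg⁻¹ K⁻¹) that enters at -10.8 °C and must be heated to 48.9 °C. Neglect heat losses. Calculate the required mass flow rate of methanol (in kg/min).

ṁ_c = 18.6 kg/min

Heat released by hot stream: Q = 17.4 × 1.76 × (134 − 42.2) = 2811.3 kJ/min
Energy balance on cold side (adiabatic exchanger): Q = ṁ_c·Cp_c·(T_c,out − T_c,in)
ṁ_c = 2811.3 / [2.53 × (48.9 − -10.8)] = 18.613 kg/min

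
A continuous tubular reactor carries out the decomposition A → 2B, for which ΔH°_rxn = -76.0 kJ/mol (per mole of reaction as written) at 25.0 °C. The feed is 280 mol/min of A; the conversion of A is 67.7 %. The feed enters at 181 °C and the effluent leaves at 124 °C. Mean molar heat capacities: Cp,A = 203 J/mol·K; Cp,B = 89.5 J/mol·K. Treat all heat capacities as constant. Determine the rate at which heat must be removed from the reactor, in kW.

Q_out = 302 kW

Extent of reaction ξ = 0.677 × 280 = 189.56 mol/min
Reaction term: ξ·ΔH°_rxn = 189.56 × -76.0 = -14407 kJ/min
Sensible, feed 181→25 °C: -8867 kJ/min
Outlet flows (mol/min): A 90.44, B 379.12
Sensible, products 25→124 °C: 5176.8 kJ/min
Q = ΔH = -18097 kJ/min = -301.61 kW
Heat removed = 301.61 kW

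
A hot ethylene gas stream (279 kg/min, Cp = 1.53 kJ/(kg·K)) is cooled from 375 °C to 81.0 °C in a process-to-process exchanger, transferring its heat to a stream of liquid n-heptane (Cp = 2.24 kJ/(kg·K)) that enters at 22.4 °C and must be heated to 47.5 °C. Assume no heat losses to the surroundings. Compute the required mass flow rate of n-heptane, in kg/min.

ṁ_c = 2230 kg/min

Heat released by hot stream: Q = 279 × 1.53 × (375 − 81.0) = 125500 kJ/min
Energy balance on cold side (adiabatic exchanger): Q = ṁ_c·Cp_c·(T_c,out − T_c,in)
ṁ_c = 125500 / [2.24 × (47.5 − 22.4)] = 2232.1 kg/min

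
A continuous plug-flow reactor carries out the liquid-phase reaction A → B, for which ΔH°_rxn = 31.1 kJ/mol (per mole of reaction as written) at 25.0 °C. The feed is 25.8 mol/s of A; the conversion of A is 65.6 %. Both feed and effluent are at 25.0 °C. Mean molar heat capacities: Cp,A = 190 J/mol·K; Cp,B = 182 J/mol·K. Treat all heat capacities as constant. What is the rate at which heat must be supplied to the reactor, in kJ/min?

Extent of reaction ξ = 0.656 × 25.8 = 16.925 mol/s
Reaction term: ξ·ΔH°_rxn = 16.925 × 31.1 = 526.36 kJ/s
Q = ΔH = 526.36 kJ/s = 526.36 kW
Heat supplied = 31582 kJ/min

Q_in = 31600 kJ/min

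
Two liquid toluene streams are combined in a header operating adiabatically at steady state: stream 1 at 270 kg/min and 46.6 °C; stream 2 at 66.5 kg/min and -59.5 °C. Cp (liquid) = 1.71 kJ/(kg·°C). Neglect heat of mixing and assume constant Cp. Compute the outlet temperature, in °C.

T_out = 25.6 °C

No heat crosses the boundary, so H_out = H_in.
Σ ṁᵢCp,ᵢTᵢ = 270×1.71×46.6 + 66.5×1.71×-59.5 = 14749
Σ ṁᵢCp,ᵢ = 270×1.71 + 66.5×1.71 = 575.41
T_out = 14749 / 575.41 = 25.632 °C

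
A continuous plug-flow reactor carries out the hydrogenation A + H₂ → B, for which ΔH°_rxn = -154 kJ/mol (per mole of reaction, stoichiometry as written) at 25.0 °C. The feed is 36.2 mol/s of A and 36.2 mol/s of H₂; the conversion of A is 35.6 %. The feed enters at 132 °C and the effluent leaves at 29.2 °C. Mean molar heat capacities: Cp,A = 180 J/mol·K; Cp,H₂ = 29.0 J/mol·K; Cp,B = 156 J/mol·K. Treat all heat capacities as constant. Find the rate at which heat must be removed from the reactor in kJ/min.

Extent of reaction ξ = 0.356 × 36.2 = 12.887 mol/s
Reaction term: ξ·ΔH°_rxn = 12.887 × -154 = -1984.6 kJ/s
Sensible, feed 132→25 °C: -809.54 kJ/s
Outlet flows (mol/s): A 23.313, H₂ 23.313, B 12.887
Sensible, products 25→29.2 °C: 28.908 kJ/s
Q = ΔH = -2765.3 kJ/s = -2765.3 kW
Heat removed = 165920 kJ/min

Q_out = 166000 kJ/min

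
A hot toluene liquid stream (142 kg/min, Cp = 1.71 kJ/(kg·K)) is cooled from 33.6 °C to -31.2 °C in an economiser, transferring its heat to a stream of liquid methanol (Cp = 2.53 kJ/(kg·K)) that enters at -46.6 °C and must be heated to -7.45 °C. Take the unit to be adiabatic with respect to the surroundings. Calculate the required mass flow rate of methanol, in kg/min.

Heat released by hot stream: Q = 142 × 1.71 × (33.6 − -31.2) = 15735 kJ/min
Energy balance on cold side (adiabatic exchanger): Q = ṁ_c·Cp_c·(T_c,out − T_c,in)
ṁ_c = 15735 / [2.53 × (-7.45 − -46.6)] = 158.86 kg/min

ṁ_c = 159 kg/min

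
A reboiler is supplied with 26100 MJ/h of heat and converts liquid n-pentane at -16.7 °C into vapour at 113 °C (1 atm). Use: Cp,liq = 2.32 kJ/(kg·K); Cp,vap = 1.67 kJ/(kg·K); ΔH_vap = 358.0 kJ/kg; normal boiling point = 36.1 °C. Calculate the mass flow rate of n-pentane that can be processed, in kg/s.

Δh = 2.32×(36.1−-16.7) + 358.0 + 1.67×(113−36.1) = 608.92 kJ/kg
Q = 26100 MJ/h = 7250 kJ/s = 7250 kJ/s
ṁ = Q/Δh = 7250 / 608.92 = 11.906 kg/s

ṁ = 11.9 kg/s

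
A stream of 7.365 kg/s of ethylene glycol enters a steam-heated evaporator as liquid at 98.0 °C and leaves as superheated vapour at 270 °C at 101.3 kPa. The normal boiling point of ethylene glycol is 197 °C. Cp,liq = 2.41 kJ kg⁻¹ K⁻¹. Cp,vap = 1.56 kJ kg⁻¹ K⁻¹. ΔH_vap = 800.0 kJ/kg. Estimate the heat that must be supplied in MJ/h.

liquid 98.0→197 °C: 238.59 kJ/kg
vaporisation at 197 °C: 800 kJ/kg
vapour 197→270 °C: 113.88 kJ/kg
Δh = 238.59 + 800 + 113.88 = 1152.5 kJ/kg
Q = ṁ·Δh = 7.365 kg/s × 1152.5 kJ/kg = 8487.9 kJ/s
|Q| = 8487.9 kW = 30557 MJ/h

Q = 30600 MJ/h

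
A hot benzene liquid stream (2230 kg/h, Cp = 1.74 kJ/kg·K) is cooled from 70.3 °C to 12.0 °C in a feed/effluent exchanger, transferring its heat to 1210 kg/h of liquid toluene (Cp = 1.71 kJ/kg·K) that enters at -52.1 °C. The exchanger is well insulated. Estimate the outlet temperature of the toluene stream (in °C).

Heat released by hot stream: Q = 2230 × 1.74 × (70.3 − 12.0) = 226220 kJ/h
Energy balance on cold side (adiabatic exchanger): Q = ṁ_c·Cp_c·(T_c,out − T_c,in)
T_c,out = -52.1 + 226220/(1210 × 1.71) = 57.23 °C

T_c,out = 57.2 °C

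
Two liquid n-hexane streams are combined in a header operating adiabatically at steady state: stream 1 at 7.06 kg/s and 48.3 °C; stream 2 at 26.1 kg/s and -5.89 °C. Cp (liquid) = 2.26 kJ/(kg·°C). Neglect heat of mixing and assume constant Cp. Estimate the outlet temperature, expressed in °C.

Adiabatic, steady state ⇒ Σ ṁᵢCp,ᵢ(T_out − Tᵢ) = 0
T_out = Σ ṁᵢCp,ᵢTᵢ / Σ ṁᵢCp,ᵢ
      = 423.23 / 74.942 = 5.6474 °C

T_out = 5.65 °C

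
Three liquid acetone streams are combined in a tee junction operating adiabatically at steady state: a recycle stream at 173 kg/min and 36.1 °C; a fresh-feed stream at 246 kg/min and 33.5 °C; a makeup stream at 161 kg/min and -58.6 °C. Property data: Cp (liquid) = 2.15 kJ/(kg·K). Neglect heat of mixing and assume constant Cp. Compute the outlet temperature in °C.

No heat crosses the boundary, so H_out = H_in.
Σ ṁᵢCp,ᵢTᵢ = 173×2.15×36.1 + 246×2.15×33.5 + 161×2.15×-58.6 = 10861
Σ ṁᵢCp,ᵢ = 173×2.15 + 246×2.15 + 161×2.15 = 1247
T_out = 10861 / 1247 = 8.7098 °C

T_out = 8.71 °C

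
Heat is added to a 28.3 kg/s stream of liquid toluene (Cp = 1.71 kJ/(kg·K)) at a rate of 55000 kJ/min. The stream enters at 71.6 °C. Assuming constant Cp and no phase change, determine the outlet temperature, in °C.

Q = 55000 kJ/min = 916.67 kJ/s
ΔT = Q/(ṁ·Cp) = 916.67/(28.3×1.71) = 18.942 K
T_out = 71.6 + 18.942 = 90.542 °C

T_out = 90.5 °C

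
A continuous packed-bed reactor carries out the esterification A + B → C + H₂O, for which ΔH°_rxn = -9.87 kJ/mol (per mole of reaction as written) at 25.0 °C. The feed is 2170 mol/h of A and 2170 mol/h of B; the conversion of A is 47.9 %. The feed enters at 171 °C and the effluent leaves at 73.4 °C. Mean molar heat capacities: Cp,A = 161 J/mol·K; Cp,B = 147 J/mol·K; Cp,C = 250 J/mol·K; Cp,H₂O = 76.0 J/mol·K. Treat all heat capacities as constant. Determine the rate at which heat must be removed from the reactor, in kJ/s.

Q_out = 20.7 kJ/s

Extent of reaction ξ = 0.479 × 2170 = 1039.4 mol/h
Reaction term: ξ·ΔH°_rxn = 1039.4 × -9.87 = -10259 kJ/h
Sensible, feed 171→25 °C: -97581 kJ/h
Outlet flows (mol/h): A 1130.6, B 1130.6, C 1039.4, H₂O 1039.4
Sensible, products 25→73.4 °C: 33254 kJ/h
Q = ΔH = -74586 kJ/h = -20.718 kW
Heat removed = 20.718 kJ/s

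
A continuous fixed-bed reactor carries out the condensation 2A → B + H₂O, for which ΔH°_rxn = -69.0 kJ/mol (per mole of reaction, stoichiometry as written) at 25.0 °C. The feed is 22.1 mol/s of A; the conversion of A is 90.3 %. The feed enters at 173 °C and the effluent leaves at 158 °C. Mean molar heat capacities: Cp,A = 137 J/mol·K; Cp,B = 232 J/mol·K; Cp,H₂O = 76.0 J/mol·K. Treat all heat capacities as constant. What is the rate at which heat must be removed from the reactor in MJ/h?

Q_out = 2480 MJ/h

Extent of reaction ξ = 0.903 × 22.1 / 2 = 9.9782 mol/s
Reaction term: ξ·ΔH°_rxn = 9.9782 × -69.0 = -688.49 kJ/s
Sensible, feed 173→25 °C: -448.1 kJ/s
Outlet flows (mol/s): A 2.1437, B 9.9782, H₂O 9.9782
Sensible, products 25→158 °C: 447.81 kJ/s
Q = ΔH = -688.79 kJ/s = -688.79 kW
Heat removed = 2479.6 MJ/h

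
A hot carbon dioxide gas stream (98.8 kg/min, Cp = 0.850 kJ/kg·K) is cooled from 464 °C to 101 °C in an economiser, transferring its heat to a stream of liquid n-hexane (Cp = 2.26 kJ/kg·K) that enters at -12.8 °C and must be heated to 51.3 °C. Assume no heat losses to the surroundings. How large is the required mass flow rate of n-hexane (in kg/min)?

ṁ_c = 210 kg/min

Heat released by hot stream: Q = 98.8 × 0.850 × (464 − 101) = 30485 kJ/min
Energy balance on cold side (adiabatic exchanger): Q = ṁ_c·Cp_c·(T_c,out − T_c,in)
ṁ_c = 30485 / [2.26 × (51.3 − -12.8)] = 210.43 kg/min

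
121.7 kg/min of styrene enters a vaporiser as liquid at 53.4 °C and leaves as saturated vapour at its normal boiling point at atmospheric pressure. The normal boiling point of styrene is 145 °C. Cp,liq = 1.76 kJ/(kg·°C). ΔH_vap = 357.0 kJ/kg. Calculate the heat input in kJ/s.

Q = 1050 kJ/s

liquid 53.4→145 °C: 161.22 kJ/kg
vaporisation at 145 °C: 357 kJ/kg
Δh = 161.22 + 357 = 518.22 kJ/kg
Q = ṁ·Δh = 121.7 kg/min × 518.22 kJ/kg = 63067 kJ/min
|Q| = 1051.1 kW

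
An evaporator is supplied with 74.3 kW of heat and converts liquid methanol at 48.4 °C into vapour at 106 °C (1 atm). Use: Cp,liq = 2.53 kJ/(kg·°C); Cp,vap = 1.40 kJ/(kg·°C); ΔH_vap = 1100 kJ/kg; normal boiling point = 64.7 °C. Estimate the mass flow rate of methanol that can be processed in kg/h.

Δh = 2.53×(64.7−48.4) + 1100 + 1.40×(106−64.7) = 1199.1 kJ/kg
Q = 74.3 kW = 74.3 kJ/s = 267480 kJ/h
ṁ = Q/Δh = 267480 / 1199.1 = 223.07 kg/h

ṁ = 223 kg/h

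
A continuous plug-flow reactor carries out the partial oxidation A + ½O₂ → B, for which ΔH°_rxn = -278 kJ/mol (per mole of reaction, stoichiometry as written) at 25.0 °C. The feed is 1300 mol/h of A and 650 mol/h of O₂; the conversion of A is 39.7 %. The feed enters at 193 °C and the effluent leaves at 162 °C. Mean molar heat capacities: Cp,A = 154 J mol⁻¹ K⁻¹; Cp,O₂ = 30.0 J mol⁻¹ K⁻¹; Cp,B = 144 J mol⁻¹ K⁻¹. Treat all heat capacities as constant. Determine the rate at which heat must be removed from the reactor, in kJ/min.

Extent of reaction ξ = 0.397 × 1300 = 516.1 mol/h
Reaction term: ξ·ΔH°_rxn = 516.1 × -278 = -143480 kJ/h
Sensible, feed 193→25 °C: -36910 kJ/h
Outlet flows (mol/h): A 783.9, O₂ 391.95, B 516.1
Sensible, products 25→162 °C: 28331 kJ/h
Q = ΔH = -152050 kJ/h = -42.237 kW
Heat removed = 2534.2 kJ/min

Q_out = 2530 kJ/min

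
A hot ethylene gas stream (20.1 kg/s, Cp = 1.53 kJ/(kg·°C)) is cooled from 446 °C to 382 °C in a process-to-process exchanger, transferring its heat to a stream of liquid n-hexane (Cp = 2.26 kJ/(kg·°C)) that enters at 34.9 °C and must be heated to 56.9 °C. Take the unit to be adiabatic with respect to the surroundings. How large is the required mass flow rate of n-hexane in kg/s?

Heat released by hot stream: Q = 20.1 × 1.53 × (446 − 382) = 1968.2 kJ/s
Energy balance on cold side (adiabatic exchanger): Q = ṁ_c·Cp_c·(T_c,out − T_c,in)
ṁ_c = 1968.2 / [2.26 × (56.9 − 34.9)] = 39.586 kg/s

ṁ_c = 39.6 kg/s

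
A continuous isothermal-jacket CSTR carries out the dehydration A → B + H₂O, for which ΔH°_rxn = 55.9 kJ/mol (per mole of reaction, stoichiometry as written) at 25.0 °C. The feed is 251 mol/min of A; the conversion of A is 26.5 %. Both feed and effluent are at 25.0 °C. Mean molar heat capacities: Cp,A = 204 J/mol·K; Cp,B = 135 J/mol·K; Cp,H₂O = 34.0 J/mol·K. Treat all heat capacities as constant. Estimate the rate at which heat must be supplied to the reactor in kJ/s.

Extent of reaction ξ = 0.265 × 251 = 66.515 mol/min
Reaction term: ξ·ΔH°_rxn = 66.515 × 55.9 = 3718.2 kJ/min
Q = ΔH = 3718.2 kJ/min = 61.97 kW
Heat supplied = 61.97 kJ/s

Q_in = 62.0 kJ/s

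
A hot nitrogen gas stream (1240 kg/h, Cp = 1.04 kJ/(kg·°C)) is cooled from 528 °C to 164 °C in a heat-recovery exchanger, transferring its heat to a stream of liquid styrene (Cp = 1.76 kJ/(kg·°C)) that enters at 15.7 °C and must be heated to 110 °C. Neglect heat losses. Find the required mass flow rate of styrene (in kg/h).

ṁ_c = 2830 kg/h

Heat released by hot stream: Q = 1240 × 1.04 × (528 − 164) = 469410 kJ/h
Energy balance on cold side (adiabatic exchanger): Q = ṁ_c·Cp_c·(T_c,out − T_c,in)
ṁ_c = 469410 / [1.76 × (110 − 15.7)] = 2828.3 kg/h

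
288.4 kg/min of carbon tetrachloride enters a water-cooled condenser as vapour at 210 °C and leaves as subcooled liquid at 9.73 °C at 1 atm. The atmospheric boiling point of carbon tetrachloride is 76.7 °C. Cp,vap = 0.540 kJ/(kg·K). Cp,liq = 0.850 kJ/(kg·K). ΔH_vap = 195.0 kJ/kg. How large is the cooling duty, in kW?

vapour 210→76.7 °C: -71.982 kJ/kg
condensation at 76.7 °C: -195 kJ/kg
liquid 76.7→9.73 °C: -56.924 kJ/kg
Δh = -71.982 + -195 + -56.924 = -323.91 kJ/kg
Q = ṁ·Δh = 288.4 kg/min × -323.91 kJ/kg = -93415 kJ/min
|Q| = 1556.9 kW

Q_c = 1560 kW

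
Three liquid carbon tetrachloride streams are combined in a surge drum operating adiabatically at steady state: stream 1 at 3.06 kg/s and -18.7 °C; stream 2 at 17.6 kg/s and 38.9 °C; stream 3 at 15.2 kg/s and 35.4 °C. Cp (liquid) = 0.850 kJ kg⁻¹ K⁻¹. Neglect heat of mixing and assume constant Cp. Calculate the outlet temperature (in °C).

No heat crosses the boundary, so H_out = H_in.
Σ ṁᵢCp,ᵢTᵢ = 3.06×0.850×-18.7 + 17.6×0.850×38.9 + 15.2×0.850×35.4 = 990.67
Σ ṁᵢCp,ᵢ = 3.06×0.850 + 17.6×0.850 + 15.2×0.850 = 30.481
T_out = 990.67 / 30.481 = 32.501 °C

T_out = 32.5 °C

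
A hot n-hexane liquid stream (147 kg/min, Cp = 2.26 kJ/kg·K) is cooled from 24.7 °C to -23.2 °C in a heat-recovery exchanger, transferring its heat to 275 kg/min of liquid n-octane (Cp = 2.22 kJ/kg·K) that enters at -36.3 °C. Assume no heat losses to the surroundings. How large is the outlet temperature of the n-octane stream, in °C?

T_c,out = -10.2 °C

Heat released by hot stream: Q = 147 × 2.26 × (24.7 − -23.2) = 15913 kJ/min
Energy balance on cold side (adiabatic exchanger): Q = ṁ_c·Cp_c·(T_c,out − T_c,in)
T_c,out = -36.3 + 15913/(275 × 2.22) = -10.234 °C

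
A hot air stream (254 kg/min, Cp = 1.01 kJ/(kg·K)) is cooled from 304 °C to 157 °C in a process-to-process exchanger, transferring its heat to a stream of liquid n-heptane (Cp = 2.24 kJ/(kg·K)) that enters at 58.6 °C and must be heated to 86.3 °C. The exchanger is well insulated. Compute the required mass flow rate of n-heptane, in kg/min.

ṁ_c = 608 kg/min

Heat released by hot stream: Q = 254 × 1.01 × (304 − 157) = 37711 kJ/min
Energy balance on cold side (adiabatic exchanger): Q = ṁ_c·Cp_c·(T_c,out − T_c,in)
ṁ_c = 37711 / [2.24 × (86.3 − 58.6)] = 607.78 kg/min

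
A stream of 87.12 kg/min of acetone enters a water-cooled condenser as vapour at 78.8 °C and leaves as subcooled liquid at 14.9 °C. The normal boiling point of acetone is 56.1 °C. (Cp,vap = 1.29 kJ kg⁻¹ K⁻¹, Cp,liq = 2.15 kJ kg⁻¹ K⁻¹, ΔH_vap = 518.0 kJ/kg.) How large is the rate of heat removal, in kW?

vapour 78.8→56.1 °C: -29.283 kJ/kg
condensation at 56.1 °C: -518 kJ/kg
liquid 56.1→14.9 °C: -88.58 kJ/kg
Δh = -29.283 + -518 + -88.58 = -635.86 kJ/kg
Q = ṁ·Δh = 87.12 kg/min × -635.86 kJ/kg = -55396 kJ/min
|Q| = 923.27 kW

Q_c = 923 kW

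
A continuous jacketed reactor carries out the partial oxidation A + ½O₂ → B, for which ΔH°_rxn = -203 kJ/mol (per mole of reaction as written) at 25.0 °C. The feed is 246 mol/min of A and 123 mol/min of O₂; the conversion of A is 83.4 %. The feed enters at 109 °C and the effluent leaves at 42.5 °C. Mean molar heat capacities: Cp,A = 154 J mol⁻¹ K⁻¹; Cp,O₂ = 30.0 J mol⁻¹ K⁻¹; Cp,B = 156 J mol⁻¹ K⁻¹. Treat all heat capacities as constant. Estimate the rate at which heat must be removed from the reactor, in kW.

Extent of reaction ξ = 0.834 × 246 = 205.16 mol/min
Reaction term: ξ·ΔH°_rxn = 205.16 × -203 = -41648 kJ/min
Sensible, feed 109→25 °C: -3492.2 kJ/min
Outlet flows (mol/min): A 40.836, O₂ 20.418, B 205.16
Sensible, products 25→42.5 °C: 680.87 kJ/min
Q = ΔH = -44460 kJ/min = -740.99 kW
Heat removed = 740.99 kW

Q_out = 741 kW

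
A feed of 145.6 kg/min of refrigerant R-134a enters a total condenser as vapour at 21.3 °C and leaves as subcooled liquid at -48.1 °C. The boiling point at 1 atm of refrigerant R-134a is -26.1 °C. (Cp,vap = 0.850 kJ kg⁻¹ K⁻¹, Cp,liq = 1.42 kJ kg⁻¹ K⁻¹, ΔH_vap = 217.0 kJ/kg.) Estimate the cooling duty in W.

vapour 21.3→-26.1 °C: -40.29 kJ/kg
condensation at -26.1 °C: -217 kJ/kg
liquid -26.1→-48.1 °C: -31.24 kJ/kg
Δh = -40.29 + -217 + -31.24 = -288.53 kJ/kg
Q = ṁ·Δh = 145.6 kg/min × -288.53 kJ/kg = -42010 kJ/min
|Q| = 700.17 kW = 700170 W

Q_c = 700000 W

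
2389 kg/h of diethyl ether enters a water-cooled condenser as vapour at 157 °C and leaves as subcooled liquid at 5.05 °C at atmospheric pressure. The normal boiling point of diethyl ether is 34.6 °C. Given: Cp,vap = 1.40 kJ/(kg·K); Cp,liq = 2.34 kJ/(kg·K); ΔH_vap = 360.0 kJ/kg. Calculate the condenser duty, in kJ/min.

Q_c = 23900 kJ/min

vapour 157→34.6 °C: -171.36 kJ/kg
condensation at 34.6 °C: -360 kJ/kg
liquid 34.6→5.05 °C: -69.147 kJ/kg
Δh = -171.36 + -360 + -69.147 = -600.51 kJ/kg
Q = ṁ·Δh = 2389 kg/h × -600.51 kJ/kg = -1.4346e+06 kJ/h
|Q| = 398.5 kW = 23910 kJ/min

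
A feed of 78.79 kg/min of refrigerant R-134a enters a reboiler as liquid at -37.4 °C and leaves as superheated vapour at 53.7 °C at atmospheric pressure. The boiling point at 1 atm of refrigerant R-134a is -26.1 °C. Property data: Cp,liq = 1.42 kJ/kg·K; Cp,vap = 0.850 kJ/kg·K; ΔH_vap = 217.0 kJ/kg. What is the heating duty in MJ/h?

liquid -37.4→-26.1 °C: 16.046 kJ/kg
vaporisation at -26.1 °C: 217 kJ/kg
vapour -26.1→53.7 °C: 67.83 kJ/kg
Δh = 16.046 + 217 + 67.83 = 300.88 kJ/kg
Q = ṁ·Δh = 78.79 kg/min × 300.88 kJ/kg = 23706 kJ/min
|Q| = 395.1 kW = 1422.4 MJ/h

Q = 1420 MJ/h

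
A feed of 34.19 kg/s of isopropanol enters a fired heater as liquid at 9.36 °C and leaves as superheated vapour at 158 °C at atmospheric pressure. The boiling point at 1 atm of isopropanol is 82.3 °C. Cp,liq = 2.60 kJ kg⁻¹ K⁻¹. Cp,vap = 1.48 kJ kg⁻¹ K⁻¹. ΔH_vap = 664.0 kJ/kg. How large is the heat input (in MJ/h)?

liquid 9.36→82.3 °C: 189.64 kJ/kg
vaporisation at 82.3 °C: 664 kJ/kg
vapour 82.3→158 °C: 112.04 kJ/kg
Δh = 189.64 + 664 + 112.04 = 965.68 kJ/kg
Q = ṁ·Δh = 34.19 kg/s × 965.68 kJ/kg = 33017 kJ/s
|Q| = 33017 kW = 118860 MJ/h

Q = 119000 MJ/h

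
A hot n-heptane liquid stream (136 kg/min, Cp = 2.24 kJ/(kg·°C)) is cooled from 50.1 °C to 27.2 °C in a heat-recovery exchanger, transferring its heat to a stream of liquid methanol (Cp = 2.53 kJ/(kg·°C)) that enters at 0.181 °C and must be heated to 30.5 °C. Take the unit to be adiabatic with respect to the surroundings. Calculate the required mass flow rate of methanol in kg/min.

ṁ_c = 90.9 kg/min

Heat released by hot stream: Q = 136 × 2.24 × (50.1 − 27.2) = 6976.3 kJ/min
Energy balance on cold side (adiabatic exchanger): Q = ṁ_c·Cp_c·(T_c,out − T_c,in)
ṁ_c = 6976.3 / [2.53 × (30.5 − 0.181)] = 90.947 kg/min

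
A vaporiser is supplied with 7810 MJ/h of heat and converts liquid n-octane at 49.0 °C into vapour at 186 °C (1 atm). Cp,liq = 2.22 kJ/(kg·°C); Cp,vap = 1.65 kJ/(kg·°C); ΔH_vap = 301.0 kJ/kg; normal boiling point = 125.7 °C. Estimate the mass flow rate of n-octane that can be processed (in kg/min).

ṁ = 228 kg/min

Δh = 2.22×(125.7−49.0) + 301.0 + 1.65×(186−125.7) = 570.77 kJ/kg
Q = 7810 MJ/h = 2169.4 kJ/s = 130170 kJ/min
ṁ = Q/Δh = 130170 / 570.77 = 228.05 kg/min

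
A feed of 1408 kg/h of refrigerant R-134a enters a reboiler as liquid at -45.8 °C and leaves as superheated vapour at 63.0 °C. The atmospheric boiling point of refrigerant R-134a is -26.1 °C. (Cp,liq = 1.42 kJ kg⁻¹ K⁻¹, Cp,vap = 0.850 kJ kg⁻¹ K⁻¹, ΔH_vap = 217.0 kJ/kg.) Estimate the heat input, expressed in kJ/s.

Q = 125 kJ/s

liquid -45.8→-26.1 °C: 27.974 kJ/kg
vaporisation at -26.1 °C: 217 kJ/kg
vapour -26.1→63.0 °C: 75.735 kJ/kg
Δh = 27.974 + 217 + 75.735 = 320.71 kJ/kg
Q = ṁ·Δh = 1408 kg/h × 320.71 kJ/kg = 451560 kJ/h
|Q| = 125.43 kW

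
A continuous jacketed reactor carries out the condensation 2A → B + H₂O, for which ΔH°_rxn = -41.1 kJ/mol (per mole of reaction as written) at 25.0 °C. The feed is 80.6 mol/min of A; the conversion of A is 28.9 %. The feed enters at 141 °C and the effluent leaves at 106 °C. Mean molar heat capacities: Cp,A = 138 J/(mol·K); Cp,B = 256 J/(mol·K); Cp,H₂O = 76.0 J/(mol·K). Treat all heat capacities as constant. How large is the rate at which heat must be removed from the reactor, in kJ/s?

Extent of reaction ξ = 0.289 × 80.6 / 2 = 11.647 mol/min
Reaction term: ξ·ΔH°_rxn = 11.647 × -41.1 = -478.68 kJ/min
Sensible, feed 141→25 °C: -1290.2 kJ/min
Outlet flows (mol/min): A 57.307, B 11.647, H₂O 11.647
Sensible, products 25→106 °C: 953.78 kJ/min
Q = ΔH = -815.15 kJ/min = -13.586 kW
Heat removed = 13.586 kJ/s

Q_out = 13.6 kJ/s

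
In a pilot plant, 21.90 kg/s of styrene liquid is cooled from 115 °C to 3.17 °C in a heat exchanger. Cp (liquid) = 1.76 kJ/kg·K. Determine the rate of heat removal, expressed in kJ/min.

Q = ṁ·Cp·ΔT = 21.90 × 1.76 × (3.17 − 115) = -4310.4 kJ/s
Cooling duty = 258620 kJ/min

Q_c = 259000 kJ/min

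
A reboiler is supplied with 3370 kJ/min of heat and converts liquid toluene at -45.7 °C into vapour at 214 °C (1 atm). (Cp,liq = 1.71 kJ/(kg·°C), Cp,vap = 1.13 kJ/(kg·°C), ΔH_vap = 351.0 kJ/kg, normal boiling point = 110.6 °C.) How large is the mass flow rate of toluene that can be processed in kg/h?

Δh = 1.71×(110.6−-45.7) + 351.0 + 1.13×(214−110.6) = 735.12 kJ/kg
Q = 3370 kJ/min = 56.167 kJ/s = 202200 kJ/h
ṁ = Q/Δh = 202200 / 735.12 = 275.06 kg/h

ṁ = 275 kg/h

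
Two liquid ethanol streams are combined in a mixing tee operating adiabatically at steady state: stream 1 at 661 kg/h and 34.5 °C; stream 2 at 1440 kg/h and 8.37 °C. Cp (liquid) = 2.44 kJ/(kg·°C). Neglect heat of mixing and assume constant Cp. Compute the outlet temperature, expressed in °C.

T_out = 16.6 °C

No heat crosses the boundary, so H_out = H_in.
T_out = Σ ṁᵢCp,ᵢTᵢ / Σ ṁᵢCp,ᵢ
      = 85052 / 5126.4 = 16.591 °C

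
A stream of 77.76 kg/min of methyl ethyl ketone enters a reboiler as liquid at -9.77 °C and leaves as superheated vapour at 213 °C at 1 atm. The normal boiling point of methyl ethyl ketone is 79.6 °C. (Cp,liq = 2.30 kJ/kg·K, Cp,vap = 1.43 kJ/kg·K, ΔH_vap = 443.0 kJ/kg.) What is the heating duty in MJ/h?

liquid -9.77→79.6 °C: 205.55 kJ/kg
vaporisation at 79.6 °C: 443 kJ/kg
vapour 79.6→213 °C: 190.76 kJ/kg
Δh = 205.55 + 443 + 190.76 = 839.31 kJ/kg
Q = ṁ·Δh = 77.76 kg/min × 839.31 kJ/kg = 65265 kJ/min
|Q| = 1087.7 kW = 3915.9 MJ/h

Q = 3920 MJ/h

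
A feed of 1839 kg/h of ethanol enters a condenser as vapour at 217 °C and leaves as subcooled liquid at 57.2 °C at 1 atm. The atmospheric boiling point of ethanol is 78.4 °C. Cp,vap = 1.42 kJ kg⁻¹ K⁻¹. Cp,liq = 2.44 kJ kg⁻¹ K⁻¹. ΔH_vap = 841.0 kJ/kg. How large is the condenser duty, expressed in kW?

vapour 217→78.4 °C: -196.81 kJ/kg
condensation at 78.4 °C: -841 kJ/kg
liquid 78.4→57.2 °C: -51.728 kJ/kg
Δh = -196.81 + -841 + -51.728 = -1089.5 kJ/kg
Q = ṁ·Δh = 1839 kg/h × -1089.5 kJ/kg = -2.0037e+06 kJ/h
|Q| = 556.57 kW

Q_c = 557 kW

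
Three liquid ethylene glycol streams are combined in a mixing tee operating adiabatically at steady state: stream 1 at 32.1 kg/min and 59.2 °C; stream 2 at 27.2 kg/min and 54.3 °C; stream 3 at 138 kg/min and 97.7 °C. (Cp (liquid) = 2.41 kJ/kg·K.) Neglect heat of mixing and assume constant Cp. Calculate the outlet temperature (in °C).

T_out = 85.5 °C

No heat crosses the boundary, so H_out = H_in.
Σ ṁᵢCp,ᵢTᵢ = 32.1×2.41×59.2 + 27.2×2.41×54.3 + 138×2.41×97.7 = 40632
Σ ṁᵢCp,ᵢ = 32.1×2.41 + 27.2×2.41 + 138×2.41 = 475.49
T_out = 40632 / 475.49 = 85.453 °C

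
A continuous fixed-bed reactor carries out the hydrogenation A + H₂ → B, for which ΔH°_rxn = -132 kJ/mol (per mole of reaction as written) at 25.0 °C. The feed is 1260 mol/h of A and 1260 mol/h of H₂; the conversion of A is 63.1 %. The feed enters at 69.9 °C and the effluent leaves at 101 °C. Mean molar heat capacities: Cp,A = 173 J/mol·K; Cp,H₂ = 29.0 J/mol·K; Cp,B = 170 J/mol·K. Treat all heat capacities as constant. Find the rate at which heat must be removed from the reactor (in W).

Q_out = 27500 W

Extent of reaction ξ = 0.631 × 1260 = 795.06 mol/h
Reaction term: ξ·ΔH°_rxn = 795.06 × -132 = -104950 kJ/h
Sensible, feed 69.9→25 °C: -11428 kJ/h
Outlet flows (mol/h): A 464.94, H₂ 464.94, B 795.06
Sensible, products 25→101 °C: 17410 kJ/h
Q = ΔH = -98966 kJ/h = -27.491 kW
Heat removed = 27491 W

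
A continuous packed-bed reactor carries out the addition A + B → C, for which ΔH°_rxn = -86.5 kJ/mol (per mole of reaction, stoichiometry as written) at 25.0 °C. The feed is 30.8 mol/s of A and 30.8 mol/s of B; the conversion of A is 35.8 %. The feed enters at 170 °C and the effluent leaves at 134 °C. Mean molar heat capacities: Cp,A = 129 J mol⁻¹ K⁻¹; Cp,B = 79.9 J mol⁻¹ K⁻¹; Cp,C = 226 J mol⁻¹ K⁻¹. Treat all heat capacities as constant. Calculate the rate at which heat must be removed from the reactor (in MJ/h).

Extent of reaction ξ = 0.358 × 30.8 = 11.026 mol/s
Reaction term: ξ·ΔH°_rxn = 11.026 × -86.5 = -953.78 kJ/s
Sensible, feed 170→25 °C: -932.95 kJ/s
Outlet flows (mol/s): A 19.774, B 19.774, C 11.026
Sensible, products 25→134 °C: 721.87 kJ/s
Q = ΔH = -1164.9 kJ/s = -1164.9 kW
Heat removed = 4193.5 MJ/h

Q_out = 4190 MJ/h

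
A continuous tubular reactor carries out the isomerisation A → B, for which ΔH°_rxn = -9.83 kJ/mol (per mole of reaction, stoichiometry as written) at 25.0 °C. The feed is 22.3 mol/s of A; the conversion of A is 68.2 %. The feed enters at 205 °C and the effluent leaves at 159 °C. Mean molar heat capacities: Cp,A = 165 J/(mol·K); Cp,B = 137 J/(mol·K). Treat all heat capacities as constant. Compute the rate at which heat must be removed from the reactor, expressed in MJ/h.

Extent of reaction ξ = 0.682 × 22.3 = 15.209 mol/s
Reaction term: ξ·ΔH°_rxn = 15.209 × -9.83 = -149.5 kJ/s
Sensible, feed 205→25 °C: -662.31 kJ/s
Outlet flows (mol/s): A 7.0914, B 15.209
Sensible, products 25→159 °C: 435.99 kJ/s
Q = ΔH = -375.82 kJ/s = -375.82 kW
Heat removed = 1353 MJ/h

Q_out = 1350 MJ/h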